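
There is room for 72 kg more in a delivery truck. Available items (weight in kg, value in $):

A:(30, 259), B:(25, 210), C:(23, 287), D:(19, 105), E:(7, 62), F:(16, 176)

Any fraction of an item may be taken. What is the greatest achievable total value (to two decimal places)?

Sort by value per unit weight and fill in that order.
Ratios (sorted): C 12.48, F 11.00, E 8.86, A 8.63, B 8.40, D 5.53
take C (23 @ 287); take F (16 @ 176); take E (7 @ 62); take 26/30 of A → 224.47. Capacity used 72/72.
Total value = 749.47

749.47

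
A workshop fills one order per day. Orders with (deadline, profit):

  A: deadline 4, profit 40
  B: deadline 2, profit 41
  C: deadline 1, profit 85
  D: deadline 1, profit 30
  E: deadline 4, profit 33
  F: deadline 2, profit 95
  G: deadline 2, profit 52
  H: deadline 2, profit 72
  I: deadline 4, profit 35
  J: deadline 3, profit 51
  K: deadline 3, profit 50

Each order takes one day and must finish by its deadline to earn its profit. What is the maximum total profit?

Profit order: F=95 C=85 H=72 G=52 J=51 K=50 B=41 A=40 I=35 E=33 D=30
Assign: F→slot 2, C→slot 1, H skipped, G skipped, J→slot 3, K skipped, B skipped, A→slot 4, I skipped, E skipped, D skipped.
Slots: [1:C] [2:F] [3:J] [4:A]
Profit = 85 + 95 + 51 + 40 = 271

271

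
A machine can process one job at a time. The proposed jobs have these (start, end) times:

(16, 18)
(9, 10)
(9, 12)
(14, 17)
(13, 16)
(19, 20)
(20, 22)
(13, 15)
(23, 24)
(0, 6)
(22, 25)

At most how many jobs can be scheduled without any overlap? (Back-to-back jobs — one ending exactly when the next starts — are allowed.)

Sorted by end: (0,6)  (9,10)  (9,12)  (13,15)  (13,16)  (14,17)  (16,18)  (19,20)  (20,22)  (23,24)  (22,25)
take (0,6); take (9,10); take (13,15); take (16,18); take (19,20); take (20,22); take (23,24).
Selected 7 jobs.

7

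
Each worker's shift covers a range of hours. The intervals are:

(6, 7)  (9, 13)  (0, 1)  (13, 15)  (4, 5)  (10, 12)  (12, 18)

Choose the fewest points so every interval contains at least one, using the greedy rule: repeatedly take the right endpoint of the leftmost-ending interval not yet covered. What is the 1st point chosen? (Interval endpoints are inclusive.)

1

By right end: [0,1]  [4,5]  [6,7]  [10,12]  [9,13]  [13,15]  [12,18]
[0,1] uncovered → point at 1; [4,5] uncovered → point at 5; [6,7] uncovered → point at 7; [10,12] uncovered → point at 12; [13,15] uncovered → point at 15.
Points: 1, 5, 7, 12, 15 (5 total).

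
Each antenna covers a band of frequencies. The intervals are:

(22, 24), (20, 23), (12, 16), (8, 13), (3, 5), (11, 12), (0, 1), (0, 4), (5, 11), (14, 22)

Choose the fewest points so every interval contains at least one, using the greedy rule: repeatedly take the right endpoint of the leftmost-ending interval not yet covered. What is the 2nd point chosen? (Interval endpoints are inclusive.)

Process intervals by earliest right end; each time one isn't hit yet, stab at its right endpoint.
By right end: [0,1]  [0,4]  [3,5]  [5,11]  [11,12]  [8,13]  [12,16]  [14,22]  [20,23]  [22,24]
[0,1] uncovered → point at 1; [3,5] uncovered → point at 5; [11,12] uncovered → point at 12; [14,22] uncovered → point at 22.
Points: 1, 5, 12, 22 (4 total).

5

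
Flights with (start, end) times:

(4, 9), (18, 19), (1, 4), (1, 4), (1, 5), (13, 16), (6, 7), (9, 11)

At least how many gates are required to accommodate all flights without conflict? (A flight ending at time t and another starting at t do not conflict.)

The answer is the maximum number of intervals overlapping at any instant.
starts: [1, 1, 1, 4, 6, 9, 13, 18]
ends:   [4, 4, 5, 7, 9, 11, 16, 19]
s1→1 s1→2 s1→3  — peak 3.

3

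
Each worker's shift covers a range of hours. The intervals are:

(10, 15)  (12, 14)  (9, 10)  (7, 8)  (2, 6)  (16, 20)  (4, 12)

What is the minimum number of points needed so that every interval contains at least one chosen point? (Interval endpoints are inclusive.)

Sorted: [2,6] [7,8] [9,10] [4,12] [12,14] [10,15] [16,20]
{[2,6]} hit by 6; {[7,8]} hit by 8; {[9,10],[4,12]} hit by 10; {[12,14],[10,15]} hit by 14; {[16,20]} hit by 20.
Points: 6, 8, 10, 14, 20 (5 total).

5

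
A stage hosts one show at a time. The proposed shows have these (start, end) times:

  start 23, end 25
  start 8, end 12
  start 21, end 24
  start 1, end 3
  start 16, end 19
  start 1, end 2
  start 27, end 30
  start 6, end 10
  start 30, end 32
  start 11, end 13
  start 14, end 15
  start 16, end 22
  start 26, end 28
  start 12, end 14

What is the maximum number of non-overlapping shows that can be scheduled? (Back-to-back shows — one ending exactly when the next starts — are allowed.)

8

Sort by end time and greedily take each interval whose start is ≥ the last chosen end.
By end time: (1,2), (1,3), (6,10), (8,12), (11,13), (12,14), (14,15), (16,19), (16,22), (21,24), (23,25), (26,28), (27,30), (30,32).
Pick (1,2); next start ≥ 2 → (6,10); next start ≥ 10 → (11,13); next start ≥ 13 → (14,15); next start ≥ 15 → (16,19); next start ≥ 19 → (21,24); next start ≥ 24 → (26,28); next start ≥ 28 → (30,32).
Selected 8 shows.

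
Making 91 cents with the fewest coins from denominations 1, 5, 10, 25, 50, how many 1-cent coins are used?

Use the largest denomination that fits, subtract, and repeat.
91 = 1×50 + 1×25 + 1×10 + 1×5 + 1×1
Count of 1: 1

1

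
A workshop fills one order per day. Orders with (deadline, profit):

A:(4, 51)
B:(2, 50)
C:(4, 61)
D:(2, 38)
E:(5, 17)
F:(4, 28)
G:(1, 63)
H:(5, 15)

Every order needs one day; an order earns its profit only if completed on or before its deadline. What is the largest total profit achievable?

By profit: G(d1,63), C(d4,61), A(d4,51), B(d2,50), D(d2,38), F(d4,28), E(d5,17), H(d5,15)
G→slot 1; C→slot 4; A→slot 3; B→slot 2; D skipped; F skipped; E→slot 5; H skipped.
Profit = 63 + 50 + 51 + 61 + 17 = 242

242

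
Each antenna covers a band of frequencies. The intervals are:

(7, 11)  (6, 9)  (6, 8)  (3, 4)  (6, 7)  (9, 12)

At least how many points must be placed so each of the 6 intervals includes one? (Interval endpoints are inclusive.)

By right end: [3,4]  [6,7]  [6,8]  [6,9]  [7,11]  [9,12]
[3,4] uncovered → point at 4; [6,7] uncovered → point at 7; [9,12] uncovered → point at 12.
Points: 4, 7, 12 (3 total).

3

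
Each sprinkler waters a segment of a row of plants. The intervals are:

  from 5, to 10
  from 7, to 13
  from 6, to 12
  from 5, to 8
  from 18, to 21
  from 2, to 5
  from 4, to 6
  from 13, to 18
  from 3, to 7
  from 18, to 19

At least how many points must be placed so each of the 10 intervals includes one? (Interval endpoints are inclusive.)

3

Sorted: [2,5] [4,6] [3,7] [5,8] [5,10] [6,12] [7,13] [13,18] [18,19] [18,21]
{[2,5],[4,6],[3,7],[5,8],[5,10]} hit by 5; {[6,12],[7,13]} hit by 12; {[13,18],[18,19],[18,21]} hit by 18.
Points: 5, 12, 18 (3 total).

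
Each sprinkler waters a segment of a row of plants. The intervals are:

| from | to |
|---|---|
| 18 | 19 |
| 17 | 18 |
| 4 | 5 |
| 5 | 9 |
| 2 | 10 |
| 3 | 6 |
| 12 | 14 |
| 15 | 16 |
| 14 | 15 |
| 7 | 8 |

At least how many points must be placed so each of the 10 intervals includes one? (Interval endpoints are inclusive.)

5

Process intervals by earliest right end; each time one isn't hit yet, stab at its right endpoint.
Sorted: [4,5] [3,6] [7,8] [5,9] [2,10] [12,14] [14,15] [15,16] [17,18] [18,19]
{[4,5],[3,6]} hit by 5; {[7,8],[5,9],[2,10]} hit by 8; {[12,14],[14,15]} hit by 14; {[15,16]} hit by 16; {[17,18],[18,19]} hit by 18.
Points: 5, 8, 14, 16, 18 (5 total).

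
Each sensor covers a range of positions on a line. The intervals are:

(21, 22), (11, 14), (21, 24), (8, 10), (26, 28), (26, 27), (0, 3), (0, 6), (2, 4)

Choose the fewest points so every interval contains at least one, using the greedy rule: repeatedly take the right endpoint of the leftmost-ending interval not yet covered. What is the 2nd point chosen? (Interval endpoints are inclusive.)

10

Process intervals by earliest right end; each time one isn't hit yet, stab at its right endpoint.
By right end: [0,3]  [2,4]  [0,6]  [8,10]  [11,14]  [21,22]  [21,24]  [26,27]  [26,28]
[0,3] uncovered → point at 3; [8,10] uncovered → point at 10; [11,14] uncovered → point at 14; [21,22] uncovered → point at 22; [26,27] uncovered → point at 27.
Points: 3, 10, 14, 22, 27 (5 total).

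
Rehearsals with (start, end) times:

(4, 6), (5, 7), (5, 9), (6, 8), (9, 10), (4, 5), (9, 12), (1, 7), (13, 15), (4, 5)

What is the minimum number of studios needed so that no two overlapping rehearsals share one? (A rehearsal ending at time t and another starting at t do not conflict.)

Events (time:±→running): 1:+→1 4:+→2 4:+→3 4:+→4 … peak 4.

4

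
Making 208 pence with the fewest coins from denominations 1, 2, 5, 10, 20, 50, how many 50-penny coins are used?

208 − 4×50→8 − 1×5→3 − 1×2→1 − 1×1→0
Count of 50: 4

4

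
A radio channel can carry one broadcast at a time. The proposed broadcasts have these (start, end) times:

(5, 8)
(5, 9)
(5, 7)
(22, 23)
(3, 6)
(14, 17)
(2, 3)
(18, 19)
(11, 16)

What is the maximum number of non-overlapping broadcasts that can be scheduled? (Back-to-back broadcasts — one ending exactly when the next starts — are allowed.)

Greedy by earliest finish: after sorting by end time, pick each interval compatible with the last pick.
By end time: (2,3), (3,6), (5,7), (5,8), (5,9), (11,16), (14,17), (18,19), (22,23).
Pick (2,3); next start ≥ 3 → (3,6); next start ≥ 6 → (11,16); next start ≥ 16 → (18,19); next start ≥ 19 → (22,23).
Selected 5 broadcasts.

5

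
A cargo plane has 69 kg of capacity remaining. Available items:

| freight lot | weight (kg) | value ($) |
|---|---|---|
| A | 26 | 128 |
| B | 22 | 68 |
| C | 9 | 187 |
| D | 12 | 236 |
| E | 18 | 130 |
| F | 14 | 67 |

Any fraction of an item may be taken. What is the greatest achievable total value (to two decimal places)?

Greedy by value/weight ratio, highest first.
Order: C (187/9=20.78) > D (236/12=19.67) > E (130/18=7.22) > A (128/26=4.92) > F (67/14=4.79) > B (68/22=3.09)
Fill: take C (9 @ 187) → take D (12 @ 236) → take E (18 @ 130) → take A (26 @ 128) → take 4/14 of F → 19.14; 69/69 used.
Total value = 700.14

700.14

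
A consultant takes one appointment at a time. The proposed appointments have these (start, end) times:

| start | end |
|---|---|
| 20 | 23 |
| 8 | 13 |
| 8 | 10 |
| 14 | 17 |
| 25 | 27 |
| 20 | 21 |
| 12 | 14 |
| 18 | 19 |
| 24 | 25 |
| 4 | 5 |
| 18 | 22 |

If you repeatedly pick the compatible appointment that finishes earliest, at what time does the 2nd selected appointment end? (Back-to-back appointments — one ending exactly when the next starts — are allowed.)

10

By end time: (4,5), (8,10), (8,13), (12,14), (14,17), (18,19), (20,21), (18,22), (20,23), (24,25), (25,27).
Pick (4,5); next start ≥ 5 → (8,10); next start ≥ 10 → (12,14); next start ≥ 14 → (14,17); next start ≥ 17 → (18,19); next start ≥ 19 → (20,21); next start ≥ 21 → (24,25); next start ≥ 25 → (25,27).
Selected: (4,5) (8,10) (12,14) (14,17) (18,19) (20,21) (24,25) (25,27)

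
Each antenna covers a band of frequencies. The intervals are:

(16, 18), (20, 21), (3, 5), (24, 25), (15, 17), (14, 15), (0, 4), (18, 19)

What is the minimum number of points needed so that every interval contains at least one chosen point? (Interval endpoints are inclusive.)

5

By right end: [0,4]  [3,5]  [14,15]  [15,17]  [16,18]  [18,19]  [20,21]  [24,25]
[0,4] uncovered → point at 4; [14,15] uncovered → point at 15; [16,18] uncovered → point at 18; [20,21] uncovered → point at 21; [24,25] uncovered → point at 25.
Points: 4, 15, 18, 21, 25 (5 total).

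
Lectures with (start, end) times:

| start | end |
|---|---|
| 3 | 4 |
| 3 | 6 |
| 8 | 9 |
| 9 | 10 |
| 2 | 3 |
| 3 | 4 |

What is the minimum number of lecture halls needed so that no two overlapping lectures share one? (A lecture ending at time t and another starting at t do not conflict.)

3

The answer is the maximum number of intervals overlapping at any instant.
starts: [2, 3, 3, 3, 8, 9]
ends:   [3, 4, 4, 6, 9, 10]
s2→1 e3→0 s3→1 s3→2 s3→3  — peak 3.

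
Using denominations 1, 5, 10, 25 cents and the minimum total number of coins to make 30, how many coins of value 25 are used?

1

Greedy: take as many of the largest coin as possible, then repeat with the remainder.
30 = 1×25 + 1×5
Count of 25: 1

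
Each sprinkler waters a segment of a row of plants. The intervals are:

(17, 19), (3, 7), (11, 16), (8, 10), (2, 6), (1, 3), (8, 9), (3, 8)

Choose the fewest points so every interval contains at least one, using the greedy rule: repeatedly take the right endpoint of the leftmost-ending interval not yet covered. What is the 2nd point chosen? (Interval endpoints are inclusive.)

Sort by right endpoint; whenever an interval is uncovered, place a point at its right end.
Sorted: [1,3] [2,6] [3,7] [3,8] [8,9] [8,10] [11,16] [17,19]
{[1,3],[2,6],[3,7],[3,8]} hit by 3; {[8,9],[8,10]} hit by 9; {[11,16]} hit by 16; {[17,19]} hit by 19.
Points: 3, 9, 16, 19 (4 total).

9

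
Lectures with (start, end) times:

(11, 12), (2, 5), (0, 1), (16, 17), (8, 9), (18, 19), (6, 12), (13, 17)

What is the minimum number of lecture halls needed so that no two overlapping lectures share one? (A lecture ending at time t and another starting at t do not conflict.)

The answer is the maximum number of intervals overlapping at any instant.
Events (time:±→running): 0:+→1 1:-→0 2:+→1 5:-→0 6:+→1 8:+→2 … peak 2.

2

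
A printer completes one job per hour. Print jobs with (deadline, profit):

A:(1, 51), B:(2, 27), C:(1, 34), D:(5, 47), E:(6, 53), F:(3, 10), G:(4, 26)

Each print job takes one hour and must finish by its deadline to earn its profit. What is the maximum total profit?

214

By profit: E(d6,53), A(d1,51), D(d5,47), C(d1,34), B(d2,27), G(d4,26), F(d3,10)
E→slot 6; A→slot 1; D→slot 5; C skipped; B→slot 2; G→slot 4; F→slot 3.
Profit = 51 + 27 + 10 + 26 + 47 + 53 = 214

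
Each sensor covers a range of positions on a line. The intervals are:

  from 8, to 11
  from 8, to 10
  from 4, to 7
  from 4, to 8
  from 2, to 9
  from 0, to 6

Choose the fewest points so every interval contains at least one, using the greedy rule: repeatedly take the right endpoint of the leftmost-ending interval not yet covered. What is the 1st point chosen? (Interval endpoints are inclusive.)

6

Sort by right endpoint; whenever an interval is uncovered, place a point at its right end.
Sorted: [0,6] [4,7] [4,8] [2,9] [8,10] [8,11]
{[0,6],[4,7],[4,8],[2,9]} hit by 6; {[8,10],[8,11]} hit by 10.
Points: 6, 10 (2 total).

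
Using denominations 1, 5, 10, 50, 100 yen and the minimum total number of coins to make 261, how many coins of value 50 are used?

1

Greedy: take as many of the largest coin as possible, then repeat with the remainder.
261 − 2×100→61 − 1×50→11 − 1×10→1 − 1×1→0
Count of 50: 1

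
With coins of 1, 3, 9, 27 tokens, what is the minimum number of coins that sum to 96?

6

96 − 3×27→15 − 1×9→6 − 2×3→0
Total coins = 3 + 1 + 2 = 6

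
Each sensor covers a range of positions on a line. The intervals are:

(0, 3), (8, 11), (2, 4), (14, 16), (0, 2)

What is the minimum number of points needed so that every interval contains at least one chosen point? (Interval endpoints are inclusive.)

Sort by right endpoint; whenever an interval is uncovered, place a point at its right end.
By right end: [0,2]  [0,3]  [2,4]  [8,11]  [14,16]
[0,2] uncovered → point at 2; [8,11] uncovered → point at 11; [14,16] uncovered → point at 16.
Points: 2, 11, 16 (3 total).

3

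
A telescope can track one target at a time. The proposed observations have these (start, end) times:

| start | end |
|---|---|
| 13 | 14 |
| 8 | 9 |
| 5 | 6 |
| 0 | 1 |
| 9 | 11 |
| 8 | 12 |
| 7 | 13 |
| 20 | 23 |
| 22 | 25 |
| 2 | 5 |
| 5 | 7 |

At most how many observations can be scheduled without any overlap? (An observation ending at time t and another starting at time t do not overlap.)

Order by finish time; keep every interval that doesn't clash with the previous kept one.
Sorted by end: (0,1)  (2,5)  (5,6)  (5,7)  (8,9)  (9,11)  (8,12)  (7,13)  (13,14)  (20,23)  (22,25)
take (0,1); take (2,5); take (5,6); take (8,9); take (9,11); skip (8,12); take (13,14); take (20,23); skip (22,25).
Selected 7 observations.

7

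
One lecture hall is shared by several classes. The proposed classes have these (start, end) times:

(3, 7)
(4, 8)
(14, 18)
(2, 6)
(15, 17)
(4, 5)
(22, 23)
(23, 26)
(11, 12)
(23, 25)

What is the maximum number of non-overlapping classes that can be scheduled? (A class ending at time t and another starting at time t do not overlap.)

By end time: (4,5), (2,6), (3,7), (4,8), (11,12), (15,17), (14,18), (22,23), (23,25), (23,26).
Pick (4,5); next start ≥ 5 → (11,12); next start ≥ 12 → (15,17); next start ≥ 17 → (22,23); next start ≥ 23 → (23,25).
Selected 5 classes.

5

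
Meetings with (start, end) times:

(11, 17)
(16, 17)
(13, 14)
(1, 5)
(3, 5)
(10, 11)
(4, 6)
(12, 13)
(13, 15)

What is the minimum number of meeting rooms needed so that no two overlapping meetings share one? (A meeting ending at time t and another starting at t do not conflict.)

starts: [1, 3, 4, 10, 11, 12, 13, 13, 16]
ends:   [5, 5, 6, 11, 13, 14, 15, 17, 17]
s1→1 s3→2 s4→3  — peak 3.

3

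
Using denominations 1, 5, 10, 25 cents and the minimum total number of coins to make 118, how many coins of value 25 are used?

Use the largest denomination that fits, subtract, and repeat.
118 − 4×25→18 − 1×10→8 − 1×5→3 − 3×1→0
Count of 25: 4

4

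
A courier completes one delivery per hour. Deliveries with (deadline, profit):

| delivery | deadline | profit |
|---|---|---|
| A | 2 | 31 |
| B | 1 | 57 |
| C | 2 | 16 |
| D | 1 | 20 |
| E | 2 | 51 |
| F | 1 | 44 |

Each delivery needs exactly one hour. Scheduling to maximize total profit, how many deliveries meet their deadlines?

Sort by profit descending; place each in the latest free slot ≤ its deadline.
By profit: B(d1,57), E(d2,51), F(d1,44), A(d2,31), D(d1,20), C(d2,16)
B→slot 1; E→slot 2; F skipped; A skipped; D skipped; C skipped.
2 of 6 scheduled.

2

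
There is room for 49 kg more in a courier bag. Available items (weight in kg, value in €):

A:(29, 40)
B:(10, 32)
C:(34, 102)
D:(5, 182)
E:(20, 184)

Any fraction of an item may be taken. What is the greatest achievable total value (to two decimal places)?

440.00

Greedy by value/weight ratio, highest first.
Ratios (sorted): D 36.40, E 9.20, B 3.20, C 3.00, A 1.38
take D (5 @ 182); take E (20 @ 184); take B (10 @ 32); take 14/34 of C → 42.00. Capacity used 49/49.
Total value = 440.00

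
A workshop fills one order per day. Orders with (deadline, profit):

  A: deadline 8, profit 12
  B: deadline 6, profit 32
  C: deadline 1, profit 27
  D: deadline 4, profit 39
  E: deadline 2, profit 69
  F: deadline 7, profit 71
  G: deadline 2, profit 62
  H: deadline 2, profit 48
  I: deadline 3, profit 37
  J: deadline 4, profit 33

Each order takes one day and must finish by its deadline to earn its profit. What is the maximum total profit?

322

By profit: F(d7,71), E(d2,69), G(d2,62), H(d2,48), D(d4,39), I(d3,37), J(d4,33), B(d6,32), C(d1,27), A(d8,12)
F→slot 7; E→slot 2; G→slot 1; H skipped; D→slot 4; I→slot 3; J skipped; B→slot 6; C skipped; A→slot 8.
Profit = 62 + 69 + 37 + 39 + 32 + 71 + 12 = 322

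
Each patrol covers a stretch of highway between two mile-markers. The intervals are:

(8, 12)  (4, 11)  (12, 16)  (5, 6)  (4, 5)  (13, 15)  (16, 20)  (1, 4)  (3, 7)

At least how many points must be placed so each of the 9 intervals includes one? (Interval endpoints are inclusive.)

Sort by right endpoint; whenever an interval is uncovered, place a point at its right end.
By right end: [1,4]  [4,5]  [5,6]  [3,7]  [4,11]  [8,12]  [13,15]  [12,16]  [16,20]
[1,4] uncovered → point at 4; [5,6] uncovered → point at 6; [8,12] uncovered → point at 12; [13,15] uncovered → point at 15; [16,20] uncovered → point at 20.
Points: 4, 6, 12, 15, 20 (5 total).

5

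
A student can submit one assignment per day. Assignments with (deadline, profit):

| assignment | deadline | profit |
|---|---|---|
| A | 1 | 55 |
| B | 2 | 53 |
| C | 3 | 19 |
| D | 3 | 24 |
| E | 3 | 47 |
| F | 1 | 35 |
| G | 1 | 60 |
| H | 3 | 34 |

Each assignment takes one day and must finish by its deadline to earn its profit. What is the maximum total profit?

Sort by profit descending; place each in the latest free slot ≤ its deadline.
Profit order: G=60 A=55 B=53 E=47 F=35 H=34 D=24 C=19
Assign: G→slot 1, A skipped, B→slot 2, E→slot 3, F skipped, H skipped, D skipped, C skipped.
Slots: [1:G] [2:B] [3:E]
Profit = 60 + 53 + 47 = 160

160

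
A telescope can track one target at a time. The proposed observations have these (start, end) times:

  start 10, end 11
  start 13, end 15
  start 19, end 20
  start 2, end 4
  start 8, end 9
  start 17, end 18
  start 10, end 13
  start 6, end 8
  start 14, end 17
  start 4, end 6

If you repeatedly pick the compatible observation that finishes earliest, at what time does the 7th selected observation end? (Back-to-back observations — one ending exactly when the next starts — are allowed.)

18

Order by finish time; keep every interval that doesn't clash with the previous kept one.
Sorted by end: (2,4)  (4,6)  (6,8)  (8,9)  (10,11)  (10,13)  (13,15)  (14,17)  (17,18)  (19,20)
take (2,4); take (4,6); take (6,8); take (8,9); take (10,11); take (13,15); skip (14,17); take (17,18); take (19,20).
Selected: (2,4) (4,6) (6,8) (8,9) (10,11) (13,15) (17,18) (19,20)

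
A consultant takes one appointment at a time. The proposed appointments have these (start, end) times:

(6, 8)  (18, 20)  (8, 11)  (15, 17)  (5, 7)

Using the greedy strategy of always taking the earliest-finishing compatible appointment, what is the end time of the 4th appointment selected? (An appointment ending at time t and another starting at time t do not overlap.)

By end time: (5,7), (6,8), (8,11), (15,17), (18,20).
Pick (5,7); next start ≥ 7 → (8,11); next start ≥ 11 → (15,17); next start ≥ 17 → (18,20).
Selected: (5,7) (8,11) (15,17) (18,20)

20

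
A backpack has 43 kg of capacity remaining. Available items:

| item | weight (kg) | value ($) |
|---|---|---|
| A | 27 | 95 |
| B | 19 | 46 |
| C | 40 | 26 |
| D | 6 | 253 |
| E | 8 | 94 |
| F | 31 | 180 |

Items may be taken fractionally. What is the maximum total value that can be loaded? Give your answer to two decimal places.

515.39

Order: D (253/6=42.17) > E (94/8=11.75) > F (180/31=5.81) > A (95/27=3.52) > B (46/19=2.42) > C (26/40=0.65)
Fill: take D (6 @ 253) → take E (8 @ 94) → take 29/31 of F → 168.39; 43/43 used.
Total value = 515.39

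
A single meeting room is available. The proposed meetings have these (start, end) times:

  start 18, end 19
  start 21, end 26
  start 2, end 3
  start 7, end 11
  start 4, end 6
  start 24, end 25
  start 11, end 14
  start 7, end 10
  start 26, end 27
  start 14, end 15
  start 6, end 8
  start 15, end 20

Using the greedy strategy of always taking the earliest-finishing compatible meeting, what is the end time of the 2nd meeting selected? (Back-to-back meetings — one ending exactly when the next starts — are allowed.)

6

Sort by end time and greedily take each interval whose start is ≥ the last chosen end.
Sorted by end: (2,3)  (4,6)  (6,8)  (7,10)  (7,11)  (11,14)  (14,15)  (18,19)  (15,20)  (24,25)  (21,26)  (26,27)
take (2,3); take (4,6); take (6,8); skip (7,11); take (11,14); take (14,15); take (18,19); skip (15,20); take (24,25); skip (21,26); take (26,27).
Selected: (2,3) (4,6) (6,8) (11,14) (14,15) (18,19) (24,25) (26,27)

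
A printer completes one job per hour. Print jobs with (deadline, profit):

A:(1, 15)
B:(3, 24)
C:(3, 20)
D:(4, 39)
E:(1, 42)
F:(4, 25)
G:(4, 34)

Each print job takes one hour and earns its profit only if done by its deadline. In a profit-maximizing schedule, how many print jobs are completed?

4

By profit: E(d1,42), D(d4,39), G(d4,34), F(d4,25), B(d3,24), C(d3,20), A(d1,15)
E→slot 1; D→slot 4; G→slot 3; F→slot 2; B skipped; C skipped; A skipped.
4 of 7 scheduled.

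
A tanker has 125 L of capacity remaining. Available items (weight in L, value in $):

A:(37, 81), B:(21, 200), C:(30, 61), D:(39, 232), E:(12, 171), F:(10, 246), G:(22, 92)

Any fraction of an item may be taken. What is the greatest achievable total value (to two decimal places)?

Greedy by value/weight ratio, highest first.
Order: F (246/10=24.60) > E (171/12=14.25) > B (200/21=9.52) > D (232/39=5.95) > G (92/22=4.18) > A (81/37=2.19) > C (61/30=2.03)
Fill: take F (10 @ 246) → take E (12 @ 171) → take B (21 @ 200) → take D (39 @ 232) → take G (22 @ 92) → take 21/37 of A → 45.97; 125/125 used.
Total value = 986.97

986.97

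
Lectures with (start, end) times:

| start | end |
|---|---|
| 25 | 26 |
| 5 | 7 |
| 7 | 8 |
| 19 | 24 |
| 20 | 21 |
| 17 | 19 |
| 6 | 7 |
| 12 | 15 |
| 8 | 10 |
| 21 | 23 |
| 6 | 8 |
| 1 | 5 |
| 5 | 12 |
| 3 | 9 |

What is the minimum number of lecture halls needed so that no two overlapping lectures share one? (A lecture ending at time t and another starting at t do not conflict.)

5

starts: [1, 3, 5, 5, 6, 6, 7, 8, 12, 17, 19, 20, 21, 25]
ends:   [5, 7, 7, 8, 8, 9, 10, 12, 15, 19, 21, 23, 24, 26]
s1→1 s3→2 e5→1 s5→2 s5→3 s6→4 s6→5  — peak 5.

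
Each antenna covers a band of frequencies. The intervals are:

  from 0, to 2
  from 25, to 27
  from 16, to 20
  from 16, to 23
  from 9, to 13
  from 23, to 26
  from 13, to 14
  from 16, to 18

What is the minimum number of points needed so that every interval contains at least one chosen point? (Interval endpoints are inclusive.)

4

Process intervals by earliest right end; each time one isn't hit yet, stab at its right endpoint.
By right end: [0,2]  [9,13]  [13,14]  [16,18]  [16,20]  [16,23]  [23,26]  [25,27]
[0,2] uncovered → point at 2; [9,13] uncovered → point at 13; [16,18] uncovered → point at 18; [23,26] uncovered → point at 26.
Points: 2, 13, 18, 26 (4 total).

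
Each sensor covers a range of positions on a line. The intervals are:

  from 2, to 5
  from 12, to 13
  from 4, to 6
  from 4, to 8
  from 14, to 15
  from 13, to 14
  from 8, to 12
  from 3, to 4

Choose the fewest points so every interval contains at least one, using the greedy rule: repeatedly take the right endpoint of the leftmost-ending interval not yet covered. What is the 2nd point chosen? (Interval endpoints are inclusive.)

12

Sorted: [3,4] [2,5] [4,6] [4,8] [8,12] [12,13] [13,14] [14,15]
{[3,4],[2,5],[4,6],[4,8]} hit by 4; {[8,12],[12,13]} hit by 12; {[13,14],[14,15]} hit by 14.
Points: 4, 12, 14 (3 total).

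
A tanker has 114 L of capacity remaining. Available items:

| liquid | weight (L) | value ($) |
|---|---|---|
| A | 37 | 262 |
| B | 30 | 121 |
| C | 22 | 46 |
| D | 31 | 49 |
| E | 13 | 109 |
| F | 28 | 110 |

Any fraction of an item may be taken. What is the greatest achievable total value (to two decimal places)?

Ratios (sorted): E 8.38, A 7.08, B 4.03, F 3.93, C 2.09, D 1.58
take E (13 @ 109); take A (37 @ 262); take B (30 @ 121); take F (28 @ 110); take 6/22 of C → 12.55. Capacity used 114/114.
Total value = 614.55

614.55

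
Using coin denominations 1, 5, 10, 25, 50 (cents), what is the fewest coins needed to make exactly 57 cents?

Use the largest denomination that fits, subtract, and repeat.
57 = 1×50 + 1×5 + 2×1
Total coins = 1 + 1 + 2 = 4

4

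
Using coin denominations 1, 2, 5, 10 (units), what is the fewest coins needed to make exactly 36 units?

36 = 3×10 + 1×5 + 1×1
Total coins = 3 + 1 + 1 = 5

5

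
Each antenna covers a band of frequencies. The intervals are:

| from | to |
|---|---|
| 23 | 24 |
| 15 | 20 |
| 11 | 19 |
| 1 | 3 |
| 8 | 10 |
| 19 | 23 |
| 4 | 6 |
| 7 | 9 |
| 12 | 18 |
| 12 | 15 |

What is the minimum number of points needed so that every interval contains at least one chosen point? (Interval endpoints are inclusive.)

Sort by right endpoint; whenever an interval is uncovered, place a point at its right end.
By right end: [1,3]  [4,6]  [7,9]  [8,10]  [12,15]  [12,18]  [11,19]  [15,20]  [19,23]  [23,24]
[1,3] uncovered → point at 3; [4,6] uncovered → point at 6; [7,9] uncovered → point at 9; [12,15] uncovered → point at 15; [19,23] uncovered → point at 23.
Points: 3, 6, 9, 15, 23 (5 total).

5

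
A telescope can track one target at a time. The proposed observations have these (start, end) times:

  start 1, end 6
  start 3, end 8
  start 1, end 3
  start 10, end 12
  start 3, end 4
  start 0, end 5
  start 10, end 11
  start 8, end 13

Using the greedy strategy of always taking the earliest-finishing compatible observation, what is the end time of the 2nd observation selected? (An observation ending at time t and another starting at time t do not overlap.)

Order by finish time; keep every interval that doesn't clash with the previous kept one.
Sorted by end: (1,3)  (3,4)  (0,5)  (1,6)  (3,8)  (10,11)  (10,12)  (8,13)
take (1,3); take (3,4); skip (1,6); take (10,11); skip (10,12).
Selected: (1,3) (3,4) (10,11)

4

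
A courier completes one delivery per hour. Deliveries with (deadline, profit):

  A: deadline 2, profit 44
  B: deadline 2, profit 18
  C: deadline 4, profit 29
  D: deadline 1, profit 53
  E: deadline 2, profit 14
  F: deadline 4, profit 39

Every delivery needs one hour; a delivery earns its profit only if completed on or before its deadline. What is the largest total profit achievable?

165

Take jobs in profit order; each goes to the latest open slot no later than its deadline.
By profit: D(d1,53), A(d2,44), F(d4,39), C(d4,29), B(d2,18), E(d2,14)
D→slot 1; A→slot 2; F→slot 4; C→slot 3; B skipped; E skipped.
Profit = 53 + 44 + 29 + 39 = 165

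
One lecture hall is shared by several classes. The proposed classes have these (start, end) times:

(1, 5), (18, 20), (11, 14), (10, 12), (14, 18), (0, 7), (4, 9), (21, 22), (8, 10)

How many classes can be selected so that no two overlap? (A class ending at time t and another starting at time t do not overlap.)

Sort by end time and greedily take each interval whose start is ≥ the last chosen end.
By end time: (1,5), (0,7), (4,9), (8,10), (10,12), (11,14), (14,18), (18,20), (21,22).
Pick (1,5); next start ≥ 5 → (8,10); next start ≥ 10 → (10,12); next start ≥ 12 → (14,18); next start ≥ 18 → (18,20); next start ≥ 20 → (21,22).
Selected 6 classes.

6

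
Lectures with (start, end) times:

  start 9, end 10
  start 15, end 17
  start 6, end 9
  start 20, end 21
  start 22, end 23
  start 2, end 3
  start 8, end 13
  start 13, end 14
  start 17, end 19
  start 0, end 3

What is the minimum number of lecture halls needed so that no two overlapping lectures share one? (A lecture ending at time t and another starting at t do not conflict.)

2

starts: [0, 2, 6, 8, 9, 13, 15, 17, 20, 22]
ends:   [3, 3, 9, 10, 13, 14, 17, 19, 21, 23]
s0→1 s2→2  — peak 2.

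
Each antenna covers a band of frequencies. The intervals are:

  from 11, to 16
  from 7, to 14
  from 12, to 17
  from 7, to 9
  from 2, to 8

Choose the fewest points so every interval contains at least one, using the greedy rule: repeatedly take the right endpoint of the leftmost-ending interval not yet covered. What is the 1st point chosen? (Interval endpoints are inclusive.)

By right end: [2,8]  [7,9]  [7,14]  [11,16]  [12,17]
[2,8] uncovered → point at 8; [11,16] uncovered → point at 16.
Points: 8, 16 (2 total).

8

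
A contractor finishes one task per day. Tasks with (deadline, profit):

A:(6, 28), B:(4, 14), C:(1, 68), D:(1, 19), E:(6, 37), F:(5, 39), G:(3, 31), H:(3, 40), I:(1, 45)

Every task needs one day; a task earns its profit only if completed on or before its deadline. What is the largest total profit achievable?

243

Sort by profit descending; place each in the latest free slot ≤ its deadline.
By profit: C(d1,68), I(d1,45), H(d3,40), F(d5,39), E(d6,37), G(d3,31), A(d6,28), D(d1,19), B(d4,14)
C→slot 1; I skipped; H→slot 3; F→slot 5; E→slot 6; G→slot 2; A→slot 4; D skipped; B skipped.
Profit = 68 + 31 + 40 + 28 + 39 + 37 = 243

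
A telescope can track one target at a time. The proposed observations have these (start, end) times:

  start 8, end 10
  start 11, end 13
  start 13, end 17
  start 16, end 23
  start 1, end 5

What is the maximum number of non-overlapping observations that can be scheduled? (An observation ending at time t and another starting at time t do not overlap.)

Sort by end time and greedily take each interval whose start is ≥ the last chosen end.
By end time: (1,5), (8,10), (11,13), (13,17), (16,23).
Pick (1,5); next start ≥ 5 → (8,10); next start ≥ 10 → (11,13); next start ≥ 13 → (13,17).
Selected 4 observations.

4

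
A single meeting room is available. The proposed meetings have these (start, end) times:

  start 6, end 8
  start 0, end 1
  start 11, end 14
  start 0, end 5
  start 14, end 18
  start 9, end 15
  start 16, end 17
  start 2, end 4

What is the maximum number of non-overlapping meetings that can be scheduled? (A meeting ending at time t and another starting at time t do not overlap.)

5

Order by finish time; keep every interval that doesn't clash with the previous kept one.
By end time: (0,1), (2,4), (0,5), (6,8), (11,14), (9,15), (16,17), (14,18).
Pick (0,1); next start ≥ 1 → (2,4); next start ≥ 4 → (6,8); next start ≥ 8 → (11,14); next start ≥ 14 → (16,17).
Selected 5 meetings.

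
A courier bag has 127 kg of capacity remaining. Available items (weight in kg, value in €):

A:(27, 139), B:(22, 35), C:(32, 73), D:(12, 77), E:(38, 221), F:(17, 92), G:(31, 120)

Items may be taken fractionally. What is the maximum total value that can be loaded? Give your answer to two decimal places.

653.56

Ratios (sorted): D 6.42, E 5.82, F 5.41, A 5.15, G 3.87, C 2.28, B 1.59
take D (12 @ 77); take E (38 @ 221); take F (17 @ 92); take A (27 @ 139); take G (31 @ 120); take 2/32 of C → 4.56. Capacity used 127/127.
Total value = 653.56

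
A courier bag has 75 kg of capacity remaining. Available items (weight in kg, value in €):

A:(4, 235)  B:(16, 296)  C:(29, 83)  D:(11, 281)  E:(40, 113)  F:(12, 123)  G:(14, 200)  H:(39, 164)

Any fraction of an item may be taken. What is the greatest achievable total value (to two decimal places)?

1210.69

Sort by value per unit weight and fill in that order.
Order: A (235/4=58.75) > D (281/11=25.55) > B (296/16=18.50) > G (200/14=14.29) > F (123/12=10.25) > H (164/39=4.21) > C (83/29=2.86) > E (113/40=2.83)
Fill: take A (4 @ 235) → take D (11 @ 281) → take B (16 @ 296) → take G (14 @ 200) → take F (12 @ 123) → take 18/39 of H → 75.69; 75/75 used.
Total value = 1210.69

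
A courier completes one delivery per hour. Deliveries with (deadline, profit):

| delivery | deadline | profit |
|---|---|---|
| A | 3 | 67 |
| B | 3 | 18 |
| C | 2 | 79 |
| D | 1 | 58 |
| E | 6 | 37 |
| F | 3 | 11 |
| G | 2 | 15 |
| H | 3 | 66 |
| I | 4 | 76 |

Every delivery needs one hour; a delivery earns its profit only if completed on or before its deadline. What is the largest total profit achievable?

Sort by profit descending; place each in the latest free slot ≤ its deadline.
Profit order: C=79 I=76 A=67 H=66 D=58 E=37 B=18 G=15 F=11
Assign: C→slot 2, I→slot 4, A→slot 3, H→slot 1, D skipped, E→slot 6, B skipped, G skipped, F skipped.
Slots: [1:H] [2:C] [3:A] [4:I] [6:E]
Profit = 66 + 79 + 67 + 76 + 37 = 325

325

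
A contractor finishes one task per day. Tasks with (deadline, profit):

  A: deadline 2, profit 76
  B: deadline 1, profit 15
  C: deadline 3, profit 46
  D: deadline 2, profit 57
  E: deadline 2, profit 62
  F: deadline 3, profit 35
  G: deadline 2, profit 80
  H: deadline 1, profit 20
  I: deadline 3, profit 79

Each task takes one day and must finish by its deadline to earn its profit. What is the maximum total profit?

235

By profit: G(d2,80), I(d3,79), A(d2,76), E(d2,62), D(d2,57), C(d3,46), F(d3,35), H(d1,20), B(d1,15)
G→slot 2; I→slot 3; A→slot 1; E skipped; D skipped; C skipped; F skipped; H skipped; B skipped.
Profit = 76 + 80 + 79 = 235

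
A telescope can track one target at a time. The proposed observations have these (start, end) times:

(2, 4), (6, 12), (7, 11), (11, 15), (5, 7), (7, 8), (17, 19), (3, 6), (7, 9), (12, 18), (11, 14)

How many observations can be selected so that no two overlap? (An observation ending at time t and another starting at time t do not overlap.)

5

By end time: (2,4), (3,6), (5,7), (7,8), (7,9), (7,11), (6,12), (11,14), (11,15), (12,18), (17,19).
Pick (2,4); next start ≥ 4 → (5,7); next start ≥ 7 → (7,8); next start ≥ 8 → (11,14); next start ≥ 14 → (17,19).
Selected 5 observations.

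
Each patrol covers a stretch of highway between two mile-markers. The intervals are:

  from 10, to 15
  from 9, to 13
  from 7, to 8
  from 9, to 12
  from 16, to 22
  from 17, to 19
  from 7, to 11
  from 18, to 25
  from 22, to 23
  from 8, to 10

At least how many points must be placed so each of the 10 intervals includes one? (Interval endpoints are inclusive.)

4

Process intervals by earliest right end; each time one isn't hit yet, stab at its right endpoint.
By right end: [7,8]  [8,10]  [7,11]  [9,12]  [9,13]  [10,15]  [17,19]  [16,22]  [22,23]  [18,25]
[7,8] uncovered → point at 8; [9,12] uncovered → point at 12; [17,19] uncovered → point at 19; [22,23] uncovered → point at 23.
Points: 8, 12, 19, 23 (4 total).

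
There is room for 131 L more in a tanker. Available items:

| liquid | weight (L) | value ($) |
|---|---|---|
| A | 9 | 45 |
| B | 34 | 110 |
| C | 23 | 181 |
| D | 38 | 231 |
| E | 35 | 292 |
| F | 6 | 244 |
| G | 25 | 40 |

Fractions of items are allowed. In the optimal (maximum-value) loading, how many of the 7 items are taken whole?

5

Sort by value per unit weight and fill in that order.
Ratios (sorted): F 40.67, E 8.34, C 7.87, D 6.08, A 5.00, B 3.24, G 1.60
take F (6 @ 244); take E (35 @ 292); take C (23 @ 181); take D (38 @ 231); take A (9 @ 45); take 20/34 of B → 64.71. Capacity used 131/131.
5 item(s) taken whole; one partial (take 20/34 of B).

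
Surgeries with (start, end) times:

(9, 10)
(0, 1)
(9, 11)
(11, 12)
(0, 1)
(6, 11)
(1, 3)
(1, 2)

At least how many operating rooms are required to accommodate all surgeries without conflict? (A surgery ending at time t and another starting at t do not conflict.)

starts: [0, 0, 1, 1, 6, 9, 9, 11]
ends:   [1, 1, 2, 3, 10, 11, 11, 12]
s0→1 s0→2 e1→1 e1→0 s1→1 s1→2 e2→1 e3→0 s6→1 s9→2 s9→3  — peak 3.

3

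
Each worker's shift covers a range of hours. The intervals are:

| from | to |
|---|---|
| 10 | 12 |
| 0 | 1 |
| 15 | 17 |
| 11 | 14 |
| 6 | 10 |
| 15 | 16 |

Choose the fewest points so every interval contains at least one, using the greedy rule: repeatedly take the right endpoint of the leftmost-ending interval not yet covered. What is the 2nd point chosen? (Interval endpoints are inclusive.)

Process intervals by earliest right end; each time one isn't hit yet, stab at its right endpoint.
Sorted: [0,1] [6,10] [10,12] [11,14] [15,16] [15,17]
{[0,1]} hit by 1; {[6,10],[10,12]} hit by 10; {[11,14]} hit by 14; {[15,16],[15,17]} hit by 16.
Points: 1, 10, 14, 16 (4 total).

10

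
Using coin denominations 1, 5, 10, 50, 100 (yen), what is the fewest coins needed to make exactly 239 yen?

239 − 2×100→39 − 3×10→9 − 1×5→4 − 4×1→0
Total coins = 2 + 3 + 1 + 4 = 10

10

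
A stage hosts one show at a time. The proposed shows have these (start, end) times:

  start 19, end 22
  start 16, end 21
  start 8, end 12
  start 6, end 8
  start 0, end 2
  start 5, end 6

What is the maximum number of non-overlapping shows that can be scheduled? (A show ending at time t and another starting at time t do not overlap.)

5

Sort by end time and greedily take each interval whose start is ≥ the last chosen end.
Sorted by end: (0,2)  (5,6)  (6,8)  (8,12)  (16,21)  (19,22)
take (0,2); take (5,6); take (6,8); take (8,12); take (16,21).
Selected 5 shows.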